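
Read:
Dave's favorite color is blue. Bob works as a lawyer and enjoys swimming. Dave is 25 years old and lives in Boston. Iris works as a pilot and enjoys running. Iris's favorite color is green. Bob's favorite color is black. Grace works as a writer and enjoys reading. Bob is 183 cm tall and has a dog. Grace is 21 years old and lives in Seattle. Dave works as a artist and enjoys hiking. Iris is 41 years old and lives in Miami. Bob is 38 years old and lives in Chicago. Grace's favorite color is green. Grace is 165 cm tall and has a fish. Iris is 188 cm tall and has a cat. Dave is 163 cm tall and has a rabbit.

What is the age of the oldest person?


Oldest: Iris at 41

41


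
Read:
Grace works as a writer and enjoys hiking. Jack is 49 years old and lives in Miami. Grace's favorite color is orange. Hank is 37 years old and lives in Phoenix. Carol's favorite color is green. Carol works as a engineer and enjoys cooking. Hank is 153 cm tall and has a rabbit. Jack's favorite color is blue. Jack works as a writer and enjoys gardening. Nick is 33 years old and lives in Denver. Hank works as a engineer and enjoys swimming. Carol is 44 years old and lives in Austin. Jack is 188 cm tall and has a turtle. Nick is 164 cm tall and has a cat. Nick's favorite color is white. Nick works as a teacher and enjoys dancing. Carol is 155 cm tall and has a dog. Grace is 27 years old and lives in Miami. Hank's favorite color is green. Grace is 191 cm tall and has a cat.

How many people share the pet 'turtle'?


Count: 1

1


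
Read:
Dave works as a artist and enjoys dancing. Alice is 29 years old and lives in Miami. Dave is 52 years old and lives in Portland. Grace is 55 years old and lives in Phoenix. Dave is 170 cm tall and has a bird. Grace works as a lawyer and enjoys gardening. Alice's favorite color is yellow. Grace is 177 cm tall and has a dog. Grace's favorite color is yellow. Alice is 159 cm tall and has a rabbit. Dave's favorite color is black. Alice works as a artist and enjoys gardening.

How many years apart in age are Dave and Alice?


52 vs 29, diff = 23

23


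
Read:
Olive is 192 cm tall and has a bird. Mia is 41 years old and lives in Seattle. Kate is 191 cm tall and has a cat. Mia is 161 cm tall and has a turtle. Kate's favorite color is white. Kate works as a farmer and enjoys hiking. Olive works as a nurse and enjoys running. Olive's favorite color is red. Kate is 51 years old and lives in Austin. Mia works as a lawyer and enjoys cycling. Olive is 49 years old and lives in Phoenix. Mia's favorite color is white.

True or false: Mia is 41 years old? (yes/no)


Mia is actually 41. yes

yes


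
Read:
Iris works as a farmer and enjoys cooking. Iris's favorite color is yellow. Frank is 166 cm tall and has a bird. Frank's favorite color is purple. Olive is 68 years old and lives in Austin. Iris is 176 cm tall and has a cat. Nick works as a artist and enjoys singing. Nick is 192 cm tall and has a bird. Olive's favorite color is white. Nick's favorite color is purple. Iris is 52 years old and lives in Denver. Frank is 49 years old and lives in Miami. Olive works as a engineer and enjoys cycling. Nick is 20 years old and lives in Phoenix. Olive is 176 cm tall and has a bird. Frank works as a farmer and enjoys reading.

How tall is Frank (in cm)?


Frank is 166 cm tall

166


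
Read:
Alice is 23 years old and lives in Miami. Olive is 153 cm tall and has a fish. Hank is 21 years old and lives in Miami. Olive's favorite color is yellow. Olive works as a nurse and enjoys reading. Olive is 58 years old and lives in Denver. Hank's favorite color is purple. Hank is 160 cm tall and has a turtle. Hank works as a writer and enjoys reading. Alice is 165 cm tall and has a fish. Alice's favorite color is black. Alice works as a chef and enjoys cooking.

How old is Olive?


Olive is 58 years old

58


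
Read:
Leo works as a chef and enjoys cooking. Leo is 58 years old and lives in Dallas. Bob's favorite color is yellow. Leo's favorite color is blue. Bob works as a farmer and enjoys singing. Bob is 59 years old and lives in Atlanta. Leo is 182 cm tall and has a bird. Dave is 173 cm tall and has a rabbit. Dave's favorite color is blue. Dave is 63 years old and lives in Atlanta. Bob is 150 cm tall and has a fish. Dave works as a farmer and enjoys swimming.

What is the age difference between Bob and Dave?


|59 - 63| = 4

4


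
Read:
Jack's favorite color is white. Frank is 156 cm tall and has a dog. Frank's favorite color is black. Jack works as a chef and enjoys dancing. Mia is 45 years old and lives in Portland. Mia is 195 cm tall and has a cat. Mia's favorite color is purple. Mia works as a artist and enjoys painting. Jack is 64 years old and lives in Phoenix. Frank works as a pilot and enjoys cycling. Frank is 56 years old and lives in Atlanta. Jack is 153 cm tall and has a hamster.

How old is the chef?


The chef is Jack, age 64

64


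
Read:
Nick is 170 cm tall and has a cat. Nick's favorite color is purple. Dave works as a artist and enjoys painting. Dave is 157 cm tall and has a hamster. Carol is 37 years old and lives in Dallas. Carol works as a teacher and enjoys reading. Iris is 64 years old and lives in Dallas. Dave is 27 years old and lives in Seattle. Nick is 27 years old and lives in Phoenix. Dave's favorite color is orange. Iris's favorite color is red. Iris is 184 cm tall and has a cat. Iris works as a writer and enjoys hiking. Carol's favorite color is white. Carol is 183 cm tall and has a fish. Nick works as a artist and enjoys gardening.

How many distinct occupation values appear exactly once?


Unique occupation values: 2

2


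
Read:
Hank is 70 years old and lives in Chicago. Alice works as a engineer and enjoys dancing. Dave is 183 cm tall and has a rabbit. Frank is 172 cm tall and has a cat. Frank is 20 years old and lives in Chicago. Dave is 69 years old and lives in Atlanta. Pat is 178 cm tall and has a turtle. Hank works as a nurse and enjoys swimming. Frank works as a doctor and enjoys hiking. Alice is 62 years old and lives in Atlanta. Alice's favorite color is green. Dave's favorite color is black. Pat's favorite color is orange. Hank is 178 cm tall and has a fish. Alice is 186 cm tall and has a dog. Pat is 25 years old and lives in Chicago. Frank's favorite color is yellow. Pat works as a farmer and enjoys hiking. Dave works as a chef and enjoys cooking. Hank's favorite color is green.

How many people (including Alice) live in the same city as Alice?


Alice lives in Atlanta. Count = 2

2


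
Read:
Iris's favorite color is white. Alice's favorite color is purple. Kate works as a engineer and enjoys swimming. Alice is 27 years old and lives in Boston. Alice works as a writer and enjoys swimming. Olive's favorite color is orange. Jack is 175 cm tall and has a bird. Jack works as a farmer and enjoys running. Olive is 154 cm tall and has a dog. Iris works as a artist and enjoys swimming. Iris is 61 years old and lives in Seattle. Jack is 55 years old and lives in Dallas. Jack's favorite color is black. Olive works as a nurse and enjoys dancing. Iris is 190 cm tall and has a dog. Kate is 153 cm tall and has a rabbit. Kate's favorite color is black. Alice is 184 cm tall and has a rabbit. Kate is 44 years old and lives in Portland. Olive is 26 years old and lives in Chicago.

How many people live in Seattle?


Count in Seattle: 1

1


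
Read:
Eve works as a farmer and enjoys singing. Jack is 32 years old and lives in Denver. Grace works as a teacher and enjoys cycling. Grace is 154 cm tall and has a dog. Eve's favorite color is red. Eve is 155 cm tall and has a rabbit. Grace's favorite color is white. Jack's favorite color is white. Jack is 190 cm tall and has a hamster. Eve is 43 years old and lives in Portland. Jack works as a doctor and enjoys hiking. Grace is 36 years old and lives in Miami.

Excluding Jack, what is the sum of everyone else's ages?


Sum (excluding Jack): 79

79


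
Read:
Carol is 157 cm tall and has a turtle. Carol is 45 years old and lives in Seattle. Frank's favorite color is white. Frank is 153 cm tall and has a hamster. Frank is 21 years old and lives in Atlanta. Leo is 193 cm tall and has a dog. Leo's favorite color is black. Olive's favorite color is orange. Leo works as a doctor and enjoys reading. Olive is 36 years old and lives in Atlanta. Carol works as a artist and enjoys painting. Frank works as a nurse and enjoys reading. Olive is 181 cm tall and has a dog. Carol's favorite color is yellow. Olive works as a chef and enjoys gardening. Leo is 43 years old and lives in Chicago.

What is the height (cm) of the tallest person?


Tallest: Leo at 193 cm

193


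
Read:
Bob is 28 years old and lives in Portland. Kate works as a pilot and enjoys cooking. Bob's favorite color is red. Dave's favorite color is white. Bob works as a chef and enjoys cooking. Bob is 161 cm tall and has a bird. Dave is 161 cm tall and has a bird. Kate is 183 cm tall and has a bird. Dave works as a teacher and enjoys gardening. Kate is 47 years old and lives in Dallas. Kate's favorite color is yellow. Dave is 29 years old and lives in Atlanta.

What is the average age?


Sum=104, n=3, avg=34.67

34.67


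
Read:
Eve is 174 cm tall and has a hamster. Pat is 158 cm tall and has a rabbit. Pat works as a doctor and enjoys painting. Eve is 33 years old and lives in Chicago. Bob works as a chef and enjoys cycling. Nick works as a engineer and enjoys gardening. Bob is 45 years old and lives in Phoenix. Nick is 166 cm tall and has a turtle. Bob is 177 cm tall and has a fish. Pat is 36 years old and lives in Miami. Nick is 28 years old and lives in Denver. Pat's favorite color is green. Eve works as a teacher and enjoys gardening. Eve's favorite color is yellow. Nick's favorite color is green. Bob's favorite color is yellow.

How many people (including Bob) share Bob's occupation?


Bob is a chef. Count = 1

1


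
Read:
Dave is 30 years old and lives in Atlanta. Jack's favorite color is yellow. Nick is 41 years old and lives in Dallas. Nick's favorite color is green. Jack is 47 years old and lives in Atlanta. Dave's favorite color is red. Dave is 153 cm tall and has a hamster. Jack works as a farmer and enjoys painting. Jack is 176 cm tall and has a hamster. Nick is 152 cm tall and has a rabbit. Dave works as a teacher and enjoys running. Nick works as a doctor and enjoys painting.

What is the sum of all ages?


47+30+41 = 118

118


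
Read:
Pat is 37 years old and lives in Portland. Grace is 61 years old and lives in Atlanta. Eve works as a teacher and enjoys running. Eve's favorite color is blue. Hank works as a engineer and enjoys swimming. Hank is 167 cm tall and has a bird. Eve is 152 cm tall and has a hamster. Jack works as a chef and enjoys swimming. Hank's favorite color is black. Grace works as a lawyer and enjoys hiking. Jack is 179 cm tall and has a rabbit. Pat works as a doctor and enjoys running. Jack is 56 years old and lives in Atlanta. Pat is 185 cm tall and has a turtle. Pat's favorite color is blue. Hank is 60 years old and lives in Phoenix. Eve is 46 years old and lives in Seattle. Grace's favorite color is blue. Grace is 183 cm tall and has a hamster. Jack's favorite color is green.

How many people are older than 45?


Filter: 4

4


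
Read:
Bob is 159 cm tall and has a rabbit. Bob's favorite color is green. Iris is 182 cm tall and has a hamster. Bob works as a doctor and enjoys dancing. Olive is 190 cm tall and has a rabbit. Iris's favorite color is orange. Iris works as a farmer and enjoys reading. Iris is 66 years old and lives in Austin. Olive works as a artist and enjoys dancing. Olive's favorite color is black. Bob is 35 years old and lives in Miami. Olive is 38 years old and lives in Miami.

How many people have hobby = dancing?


Count: 2

2


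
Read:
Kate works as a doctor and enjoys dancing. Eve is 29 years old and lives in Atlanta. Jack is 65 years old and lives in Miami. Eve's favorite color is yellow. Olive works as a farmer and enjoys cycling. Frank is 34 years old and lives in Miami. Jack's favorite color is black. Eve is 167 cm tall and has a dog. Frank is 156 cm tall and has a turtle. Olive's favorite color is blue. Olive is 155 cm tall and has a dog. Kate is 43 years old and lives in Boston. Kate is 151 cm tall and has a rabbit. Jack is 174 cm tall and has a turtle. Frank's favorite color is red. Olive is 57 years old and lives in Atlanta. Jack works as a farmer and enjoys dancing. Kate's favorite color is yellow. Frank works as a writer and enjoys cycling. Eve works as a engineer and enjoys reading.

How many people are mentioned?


People: Kate, Frank, Eve, Jack, Olive. Count = 5

5


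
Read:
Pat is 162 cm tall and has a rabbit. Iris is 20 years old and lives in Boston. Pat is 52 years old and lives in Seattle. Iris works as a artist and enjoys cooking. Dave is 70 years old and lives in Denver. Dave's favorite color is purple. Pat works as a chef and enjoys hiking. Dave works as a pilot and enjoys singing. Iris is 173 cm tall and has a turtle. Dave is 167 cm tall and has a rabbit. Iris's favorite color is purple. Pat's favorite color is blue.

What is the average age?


Sum=142, n=3, avg=47.33

47.33


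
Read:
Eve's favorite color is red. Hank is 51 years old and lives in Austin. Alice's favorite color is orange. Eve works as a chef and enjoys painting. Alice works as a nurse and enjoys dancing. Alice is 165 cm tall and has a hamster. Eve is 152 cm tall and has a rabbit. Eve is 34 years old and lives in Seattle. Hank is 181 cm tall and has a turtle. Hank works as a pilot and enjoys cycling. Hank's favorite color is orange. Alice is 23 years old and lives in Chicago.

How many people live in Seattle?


Count in Seattle: 1

1


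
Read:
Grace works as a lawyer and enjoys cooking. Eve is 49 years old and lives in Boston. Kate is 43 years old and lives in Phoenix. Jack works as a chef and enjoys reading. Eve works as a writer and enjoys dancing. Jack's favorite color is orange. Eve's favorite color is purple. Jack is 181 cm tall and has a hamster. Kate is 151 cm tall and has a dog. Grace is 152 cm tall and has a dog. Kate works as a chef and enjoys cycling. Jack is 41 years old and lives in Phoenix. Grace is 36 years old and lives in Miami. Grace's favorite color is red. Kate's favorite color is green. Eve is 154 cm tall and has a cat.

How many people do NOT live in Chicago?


Not in Chicago: 4

4


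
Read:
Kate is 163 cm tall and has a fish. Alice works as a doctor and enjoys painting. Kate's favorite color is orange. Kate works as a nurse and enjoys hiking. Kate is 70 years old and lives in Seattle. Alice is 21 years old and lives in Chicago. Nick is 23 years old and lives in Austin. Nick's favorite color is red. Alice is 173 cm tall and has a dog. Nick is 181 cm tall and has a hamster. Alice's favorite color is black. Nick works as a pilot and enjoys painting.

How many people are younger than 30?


Filter: 2

2


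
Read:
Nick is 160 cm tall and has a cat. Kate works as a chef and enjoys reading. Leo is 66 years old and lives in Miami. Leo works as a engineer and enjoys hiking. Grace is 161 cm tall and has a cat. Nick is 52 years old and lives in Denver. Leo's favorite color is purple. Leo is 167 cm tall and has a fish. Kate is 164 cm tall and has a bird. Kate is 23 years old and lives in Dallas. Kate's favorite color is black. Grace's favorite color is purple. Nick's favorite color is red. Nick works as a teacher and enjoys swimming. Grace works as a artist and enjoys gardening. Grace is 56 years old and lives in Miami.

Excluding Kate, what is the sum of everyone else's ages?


Sum (excluding Kate): 174

174


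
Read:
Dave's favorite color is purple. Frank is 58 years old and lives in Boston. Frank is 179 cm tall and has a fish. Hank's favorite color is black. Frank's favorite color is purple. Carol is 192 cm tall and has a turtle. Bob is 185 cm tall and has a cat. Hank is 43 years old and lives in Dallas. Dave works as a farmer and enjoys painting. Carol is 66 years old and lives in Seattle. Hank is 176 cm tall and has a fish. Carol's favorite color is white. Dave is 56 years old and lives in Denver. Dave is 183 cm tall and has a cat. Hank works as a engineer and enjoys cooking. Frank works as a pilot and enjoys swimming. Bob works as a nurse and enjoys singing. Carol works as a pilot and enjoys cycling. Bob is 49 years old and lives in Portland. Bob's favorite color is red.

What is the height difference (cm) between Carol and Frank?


|192 - 179| = 13

13


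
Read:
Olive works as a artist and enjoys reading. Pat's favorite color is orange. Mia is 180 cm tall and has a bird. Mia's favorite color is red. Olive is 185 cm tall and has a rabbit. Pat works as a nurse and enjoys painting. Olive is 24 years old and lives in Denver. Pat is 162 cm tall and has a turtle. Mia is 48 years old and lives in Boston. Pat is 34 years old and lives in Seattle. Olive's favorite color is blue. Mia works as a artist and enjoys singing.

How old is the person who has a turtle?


Person with turtle is Pat, age 34

34


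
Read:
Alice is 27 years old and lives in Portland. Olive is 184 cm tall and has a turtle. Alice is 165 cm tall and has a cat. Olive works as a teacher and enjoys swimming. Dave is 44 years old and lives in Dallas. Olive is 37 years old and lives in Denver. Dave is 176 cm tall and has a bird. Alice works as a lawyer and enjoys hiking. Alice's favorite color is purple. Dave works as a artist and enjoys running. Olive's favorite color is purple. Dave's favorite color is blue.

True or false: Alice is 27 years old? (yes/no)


Alice is actually 27. yes

yes


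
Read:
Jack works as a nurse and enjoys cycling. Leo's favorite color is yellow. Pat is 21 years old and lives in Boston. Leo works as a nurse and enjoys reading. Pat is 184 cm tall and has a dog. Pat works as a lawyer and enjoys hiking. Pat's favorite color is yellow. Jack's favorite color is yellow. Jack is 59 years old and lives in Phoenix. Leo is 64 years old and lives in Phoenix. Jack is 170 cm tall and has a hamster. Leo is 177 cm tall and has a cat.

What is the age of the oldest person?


Oldest: Leo at 64

64


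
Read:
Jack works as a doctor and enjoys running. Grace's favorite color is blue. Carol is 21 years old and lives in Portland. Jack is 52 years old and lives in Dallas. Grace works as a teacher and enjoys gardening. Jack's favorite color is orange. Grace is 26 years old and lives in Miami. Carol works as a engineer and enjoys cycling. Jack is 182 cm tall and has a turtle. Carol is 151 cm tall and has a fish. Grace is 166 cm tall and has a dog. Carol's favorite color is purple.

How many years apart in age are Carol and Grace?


21 vs 26, diff = 5

5


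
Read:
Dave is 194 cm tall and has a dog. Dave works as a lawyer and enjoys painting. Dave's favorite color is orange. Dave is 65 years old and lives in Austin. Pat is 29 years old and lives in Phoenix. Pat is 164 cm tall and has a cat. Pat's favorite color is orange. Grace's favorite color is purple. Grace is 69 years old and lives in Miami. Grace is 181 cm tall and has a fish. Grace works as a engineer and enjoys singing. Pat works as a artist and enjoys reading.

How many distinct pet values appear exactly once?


Unique pet values: 3

3


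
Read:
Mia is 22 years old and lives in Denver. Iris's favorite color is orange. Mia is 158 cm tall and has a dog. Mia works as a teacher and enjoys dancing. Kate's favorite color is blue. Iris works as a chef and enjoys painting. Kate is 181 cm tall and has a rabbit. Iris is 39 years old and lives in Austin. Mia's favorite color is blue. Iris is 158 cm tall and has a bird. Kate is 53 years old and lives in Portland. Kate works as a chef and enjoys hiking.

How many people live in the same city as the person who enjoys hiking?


Person with hobby hiking is Kate, city Portland. Count = 1

1


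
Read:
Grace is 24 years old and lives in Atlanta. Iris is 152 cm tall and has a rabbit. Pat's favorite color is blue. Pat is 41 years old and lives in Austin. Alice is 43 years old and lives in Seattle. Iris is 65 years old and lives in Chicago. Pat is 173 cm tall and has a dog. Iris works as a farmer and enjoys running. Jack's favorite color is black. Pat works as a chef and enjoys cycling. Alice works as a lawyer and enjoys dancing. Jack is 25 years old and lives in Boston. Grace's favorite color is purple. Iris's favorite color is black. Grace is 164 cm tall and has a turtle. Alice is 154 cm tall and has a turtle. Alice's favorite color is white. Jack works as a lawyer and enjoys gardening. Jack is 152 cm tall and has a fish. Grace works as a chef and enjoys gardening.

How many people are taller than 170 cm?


Taller than 170: 1

1


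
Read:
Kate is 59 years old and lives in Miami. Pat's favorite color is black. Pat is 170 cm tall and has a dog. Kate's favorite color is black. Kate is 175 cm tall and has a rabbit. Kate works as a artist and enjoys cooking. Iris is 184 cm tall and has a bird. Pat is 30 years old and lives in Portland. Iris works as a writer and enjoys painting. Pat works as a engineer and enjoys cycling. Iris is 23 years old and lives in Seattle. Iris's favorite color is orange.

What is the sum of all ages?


30+59+23 = 112

112


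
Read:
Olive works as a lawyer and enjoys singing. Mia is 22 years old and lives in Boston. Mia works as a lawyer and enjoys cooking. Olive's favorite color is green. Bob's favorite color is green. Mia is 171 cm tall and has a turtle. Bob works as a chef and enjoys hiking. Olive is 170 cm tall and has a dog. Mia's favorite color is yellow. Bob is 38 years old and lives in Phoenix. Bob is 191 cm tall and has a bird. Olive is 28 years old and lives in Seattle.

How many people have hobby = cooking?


Count: 1

1


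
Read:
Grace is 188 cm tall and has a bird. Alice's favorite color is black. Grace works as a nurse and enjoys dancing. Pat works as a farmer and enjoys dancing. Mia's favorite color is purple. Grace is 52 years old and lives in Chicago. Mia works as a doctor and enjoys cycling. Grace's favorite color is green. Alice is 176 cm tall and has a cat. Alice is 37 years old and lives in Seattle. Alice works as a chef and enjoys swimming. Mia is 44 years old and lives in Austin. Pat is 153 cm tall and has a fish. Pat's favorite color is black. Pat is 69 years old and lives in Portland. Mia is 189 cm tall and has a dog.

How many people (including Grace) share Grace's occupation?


Grace is a nurse. Count = 1

1


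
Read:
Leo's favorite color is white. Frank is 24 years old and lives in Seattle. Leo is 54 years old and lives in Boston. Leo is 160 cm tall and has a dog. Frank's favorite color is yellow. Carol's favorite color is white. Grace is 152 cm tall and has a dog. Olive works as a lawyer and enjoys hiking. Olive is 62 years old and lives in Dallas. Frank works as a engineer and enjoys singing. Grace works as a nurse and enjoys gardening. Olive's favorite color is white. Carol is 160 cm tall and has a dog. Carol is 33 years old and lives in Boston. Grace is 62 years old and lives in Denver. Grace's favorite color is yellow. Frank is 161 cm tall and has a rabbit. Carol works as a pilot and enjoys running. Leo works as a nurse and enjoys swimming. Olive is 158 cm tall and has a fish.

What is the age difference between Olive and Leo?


|62 - 54| = 8

8


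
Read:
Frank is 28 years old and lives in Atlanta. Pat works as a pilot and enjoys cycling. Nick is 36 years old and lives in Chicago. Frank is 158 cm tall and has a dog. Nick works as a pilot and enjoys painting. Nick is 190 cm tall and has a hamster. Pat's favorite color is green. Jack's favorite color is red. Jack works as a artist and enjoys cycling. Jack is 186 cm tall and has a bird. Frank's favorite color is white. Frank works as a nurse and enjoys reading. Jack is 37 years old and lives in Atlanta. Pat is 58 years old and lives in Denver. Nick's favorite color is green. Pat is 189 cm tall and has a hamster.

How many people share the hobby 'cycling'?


Count: 2

2


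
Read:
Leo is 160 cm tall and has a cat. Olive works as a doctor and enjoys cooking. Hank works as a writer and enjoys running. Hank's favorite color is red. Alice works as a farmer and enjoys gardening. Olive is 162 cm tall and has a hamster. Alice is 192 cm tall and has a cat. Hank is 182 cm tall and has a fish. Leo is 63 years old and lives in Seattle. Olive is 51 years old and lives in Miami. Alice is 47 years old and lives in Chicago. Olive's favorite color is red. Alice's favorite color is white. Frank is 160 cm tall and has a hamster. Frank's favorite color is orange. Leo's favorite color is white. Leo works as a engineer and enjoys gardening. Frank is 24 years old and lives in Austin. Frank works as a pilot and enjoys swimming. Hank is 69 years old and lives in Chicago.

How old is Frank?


Frank is 24 years old

24


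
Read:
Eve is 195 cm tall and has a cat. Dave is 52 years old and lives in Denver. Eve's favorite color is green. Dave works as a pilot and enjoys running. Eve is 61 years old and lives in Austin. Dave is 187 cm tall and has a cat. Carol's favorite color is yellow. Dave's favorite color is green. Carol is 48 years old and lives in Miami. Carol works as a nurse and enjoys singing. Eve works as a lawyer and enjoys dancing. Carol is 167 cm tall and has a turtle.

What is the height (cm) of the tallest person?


Tallest: Eve at 195 cm

195


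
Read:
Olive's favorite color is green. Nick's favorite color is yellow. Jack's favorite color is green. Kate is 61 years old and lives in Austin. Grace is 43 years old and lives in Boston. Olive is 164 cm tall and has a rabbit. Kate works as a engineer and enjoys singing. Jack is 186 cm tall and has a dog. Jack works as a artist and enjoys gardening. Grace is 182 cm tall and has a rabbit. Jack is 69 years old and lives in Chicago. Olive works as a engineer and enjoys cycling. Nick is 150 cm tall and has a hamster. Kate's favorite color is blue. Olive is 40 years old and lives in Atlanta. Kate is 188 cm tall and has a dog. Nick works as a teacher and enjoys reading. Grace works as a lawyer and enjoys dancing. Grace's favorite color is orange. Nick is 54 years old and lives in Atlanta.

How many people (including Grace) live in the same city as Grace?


Grace lives in Boston. Count = 1

1


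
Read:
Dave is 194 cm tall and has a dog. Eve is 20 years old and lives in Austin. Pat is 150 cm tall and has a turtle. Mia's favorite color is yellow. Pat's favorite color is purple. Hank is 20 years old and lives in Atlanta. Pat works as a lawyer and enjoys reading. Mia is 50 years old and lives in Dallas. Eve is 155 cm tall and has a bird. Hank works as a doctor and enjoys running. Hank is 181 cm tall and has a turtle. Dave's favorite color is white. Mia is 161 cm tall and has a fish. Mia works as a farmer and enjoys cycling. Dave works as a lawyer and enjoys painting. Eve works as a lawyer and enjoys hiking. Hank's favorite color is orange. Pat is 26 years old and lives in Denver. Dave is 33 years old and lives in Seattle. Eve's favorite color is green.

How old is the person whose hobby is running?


Person with hobby=running is Hank, age 20

20


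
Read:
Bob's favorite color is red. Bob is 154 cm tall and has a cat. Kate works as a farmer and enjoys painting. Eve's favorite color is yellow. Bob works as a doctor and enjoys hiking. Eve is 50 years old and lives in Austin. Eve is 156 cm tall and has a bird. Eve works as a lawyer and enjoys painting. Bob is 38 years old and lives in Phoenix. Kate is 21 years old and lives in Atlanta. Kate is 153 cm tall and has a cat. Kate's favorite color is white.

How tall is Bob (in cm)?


Bob is 154 cm tall

154


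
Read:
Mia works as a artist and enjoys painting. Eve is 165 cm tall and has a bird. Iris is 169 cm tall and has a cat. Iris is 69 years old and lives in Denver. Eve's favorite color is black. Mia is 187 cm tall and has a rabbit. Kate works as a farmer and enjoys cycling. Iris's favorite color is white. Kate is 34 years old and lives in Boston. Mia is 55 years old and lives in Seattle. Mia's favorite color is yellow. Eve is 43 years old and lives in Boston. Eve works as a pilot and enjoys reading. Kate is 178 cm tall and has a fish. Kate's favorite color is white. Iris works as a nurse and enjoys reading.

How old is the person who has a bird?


Person with bird is Eve, age 43

43


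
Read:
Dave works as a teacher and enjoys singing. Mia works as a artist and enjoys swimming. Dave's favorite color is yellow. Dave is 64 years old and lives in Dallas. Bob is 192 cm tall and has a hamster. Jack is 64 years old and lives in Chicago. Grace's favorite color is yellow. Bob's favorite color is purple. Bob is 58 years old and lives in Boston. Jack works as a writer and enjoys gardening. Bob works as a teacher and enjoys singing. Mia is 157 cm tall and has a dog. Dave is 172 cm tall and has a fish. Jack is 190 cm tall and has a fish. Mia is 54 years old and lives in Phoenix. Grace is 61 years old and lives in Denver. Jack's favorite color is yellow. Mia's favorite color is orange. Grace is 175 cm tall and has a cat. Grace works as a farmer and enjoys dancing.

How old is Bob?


Bob is 58 years old

58


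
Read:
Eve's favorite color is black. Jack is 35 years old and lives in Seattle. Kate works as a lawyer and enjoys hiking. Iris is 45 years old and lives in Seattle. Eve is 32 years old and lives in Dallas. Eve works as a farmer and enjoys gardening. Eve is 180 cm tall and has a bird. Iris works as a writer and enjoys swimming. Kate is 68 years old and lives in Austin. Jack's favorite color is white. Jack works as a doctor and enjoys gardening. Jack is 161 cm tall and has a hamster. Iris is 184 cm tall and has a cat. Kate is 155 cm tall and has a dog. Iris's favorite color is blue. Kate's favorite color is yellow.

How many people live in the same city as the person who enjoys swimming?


Person with hobby swimming is Iris, city Seattle. Count = 2

2


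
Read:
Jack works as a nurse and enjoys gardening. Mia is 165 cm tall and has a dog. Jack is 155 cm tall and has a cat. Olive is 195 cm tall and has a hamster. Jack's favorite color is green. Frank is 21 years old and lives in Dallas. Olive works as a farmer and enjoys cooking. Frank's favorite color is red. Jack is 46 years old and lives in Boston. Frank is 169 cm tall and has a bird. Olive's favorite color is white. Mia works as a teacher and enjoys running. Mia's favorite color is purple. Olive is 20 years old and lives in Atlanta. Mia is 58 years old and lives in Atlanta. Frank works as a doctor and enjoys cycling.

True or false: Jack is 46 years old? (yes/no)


Jack is actually 46. yes

yes


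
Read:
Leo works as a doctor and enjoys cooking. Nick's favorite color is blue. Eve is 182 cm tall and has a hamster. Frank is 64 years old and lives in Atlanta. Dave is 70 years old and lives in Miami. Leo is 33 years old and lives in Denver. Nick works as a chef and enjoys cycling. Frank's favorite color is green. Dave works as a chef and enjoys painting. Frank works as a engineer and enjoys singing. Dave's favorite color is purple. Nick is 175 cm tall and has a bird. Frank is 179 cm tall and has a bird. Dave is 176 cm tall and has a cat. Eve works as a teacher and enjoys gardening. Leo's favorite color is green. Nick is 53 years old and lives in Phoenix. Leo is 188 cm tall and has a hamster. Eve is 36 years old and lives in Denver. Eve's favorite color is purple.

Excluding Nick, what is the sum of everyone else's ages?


Sum (excluding Nick): 203

203


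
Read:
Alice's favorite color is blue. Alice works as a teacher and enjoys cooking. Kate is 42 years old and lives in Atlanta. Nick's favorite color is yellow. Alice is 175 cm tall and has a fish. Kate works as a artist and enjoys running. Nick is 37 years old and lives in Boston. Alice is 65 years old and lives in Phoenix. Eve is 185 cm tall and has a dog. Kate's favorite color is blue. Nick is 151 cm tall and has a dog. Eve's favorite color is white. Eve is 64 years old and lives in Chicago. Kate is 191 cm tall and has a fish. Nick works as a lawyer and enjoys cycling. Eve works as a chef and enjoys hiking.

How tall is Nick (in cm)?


Nick is 151 cm tall

151


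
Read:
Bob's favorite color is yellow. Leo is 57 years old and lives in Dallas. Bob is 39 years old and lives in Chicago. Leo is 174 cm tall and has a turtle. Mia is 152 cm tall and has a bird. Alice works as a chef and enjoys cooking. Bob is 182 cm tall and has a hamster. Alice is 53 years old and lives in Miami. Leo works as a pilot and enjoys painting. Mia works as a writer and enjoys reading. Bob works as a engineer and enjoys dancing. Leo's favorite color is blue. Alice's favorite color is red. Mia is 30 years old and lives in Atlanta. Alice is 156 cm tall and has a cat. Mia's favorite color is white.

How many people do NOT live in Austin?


Not in Austin: 4

4


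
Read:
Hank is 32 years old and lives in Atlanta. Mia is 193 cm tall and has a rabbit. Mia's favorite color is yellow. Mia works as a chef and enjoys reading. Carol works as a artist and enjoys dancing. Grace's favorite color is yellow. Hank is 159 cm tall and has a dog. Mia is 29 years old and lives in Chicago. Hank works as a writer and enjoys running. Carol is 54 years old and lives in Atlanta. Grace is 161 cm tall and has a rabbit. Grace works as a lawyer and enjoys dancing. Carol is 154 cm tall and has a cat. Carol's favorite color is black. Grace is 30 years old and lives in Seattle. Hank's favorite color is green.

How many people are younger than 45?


Filter: 3

3


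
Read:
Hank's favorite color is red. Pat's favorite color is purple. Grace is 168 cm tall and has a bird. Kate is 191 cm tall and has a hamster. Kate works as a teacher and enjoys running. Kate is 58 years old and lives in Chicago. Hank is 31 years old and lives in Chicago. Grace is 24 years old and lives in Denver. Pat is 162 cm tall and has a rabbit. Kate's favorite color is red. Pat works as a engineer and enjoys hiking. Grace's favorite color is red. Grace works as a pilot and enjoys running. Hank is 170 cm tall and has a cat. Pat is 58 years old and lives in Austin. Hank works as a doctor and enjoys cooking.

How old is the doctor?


The doctor is Hank, age 31

31


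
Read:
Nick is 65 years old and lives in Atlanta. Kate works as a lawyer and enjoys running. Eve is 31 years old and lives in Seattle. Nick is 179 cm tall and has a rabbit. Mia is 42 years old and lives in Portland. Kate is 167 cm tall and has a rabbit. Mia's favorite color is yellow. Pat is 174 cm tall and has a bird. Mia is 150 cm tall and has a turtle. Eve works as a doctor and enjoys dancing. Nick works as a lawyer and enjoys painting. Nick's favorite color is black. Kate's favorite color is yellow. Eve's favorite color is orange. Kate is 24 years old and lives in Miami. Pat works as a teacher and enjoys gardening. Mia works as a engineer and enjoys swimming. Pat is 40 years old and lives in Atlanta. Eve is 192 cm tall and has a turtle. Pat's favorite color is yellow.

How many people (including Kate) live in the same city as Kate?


Kate lives in Miami. Count = 1

1


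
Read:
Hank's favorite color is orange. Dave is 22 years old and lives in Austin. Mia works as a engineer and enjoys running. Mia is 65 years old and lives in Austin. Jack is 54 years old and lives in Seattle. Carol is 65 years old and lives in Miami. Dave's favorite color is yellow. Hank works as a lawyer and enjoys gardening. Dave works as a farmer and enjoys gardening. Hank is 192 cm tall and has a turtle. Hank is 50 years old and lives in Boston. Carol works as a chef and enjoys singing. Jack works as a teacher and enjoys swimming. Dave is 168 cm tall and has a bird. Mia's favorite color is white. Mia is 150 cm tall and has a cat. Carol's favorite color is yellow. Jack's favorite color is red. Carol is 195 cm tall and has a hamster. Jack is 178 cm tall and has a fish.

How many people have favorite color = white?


Count: 1

1


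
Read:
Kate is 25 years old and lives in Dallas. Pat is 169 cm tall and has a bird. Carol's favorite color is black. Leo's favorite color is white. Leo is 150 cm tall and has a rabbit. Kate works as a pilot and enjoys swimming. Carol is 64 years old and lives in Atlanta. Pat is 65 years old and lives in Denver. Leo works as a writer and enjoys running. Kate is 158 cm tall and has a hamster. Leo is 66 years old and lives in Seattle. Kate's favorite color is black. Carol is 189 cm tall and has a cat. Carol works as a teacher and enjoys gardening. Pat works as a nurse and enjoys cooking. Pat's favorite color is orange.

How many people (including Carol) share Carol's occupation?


Carol is a teacher. Count = 1

1


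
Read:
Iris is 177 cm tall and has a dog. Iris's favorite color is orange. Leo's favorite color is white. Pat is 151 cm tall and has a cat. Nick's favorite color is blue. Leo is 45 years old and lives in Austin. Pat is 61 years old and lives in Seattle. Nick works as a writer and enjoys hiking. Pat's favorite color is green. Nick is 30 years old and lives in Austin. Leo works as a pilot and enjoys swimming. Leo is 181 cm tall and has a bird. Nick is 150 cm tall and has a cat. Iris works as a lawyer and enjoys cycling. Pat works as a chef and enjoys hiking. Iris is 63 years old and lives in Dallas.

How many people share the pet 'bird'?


Count: 1

1


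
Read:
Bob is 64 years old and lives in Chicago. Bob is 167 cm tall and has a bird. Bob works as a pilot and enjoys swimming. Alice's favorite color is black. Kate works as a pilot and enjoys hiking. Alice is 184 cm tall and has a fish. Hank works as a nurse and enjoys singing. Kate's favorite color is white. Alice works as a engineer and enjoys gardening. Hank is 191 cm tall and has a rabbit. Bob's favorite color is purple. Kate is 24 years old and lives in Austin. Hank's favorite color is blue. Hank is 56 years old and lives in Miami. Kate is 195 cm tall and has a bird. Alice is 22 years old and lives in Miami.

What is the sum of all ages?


64+24+56+22 = 166

166


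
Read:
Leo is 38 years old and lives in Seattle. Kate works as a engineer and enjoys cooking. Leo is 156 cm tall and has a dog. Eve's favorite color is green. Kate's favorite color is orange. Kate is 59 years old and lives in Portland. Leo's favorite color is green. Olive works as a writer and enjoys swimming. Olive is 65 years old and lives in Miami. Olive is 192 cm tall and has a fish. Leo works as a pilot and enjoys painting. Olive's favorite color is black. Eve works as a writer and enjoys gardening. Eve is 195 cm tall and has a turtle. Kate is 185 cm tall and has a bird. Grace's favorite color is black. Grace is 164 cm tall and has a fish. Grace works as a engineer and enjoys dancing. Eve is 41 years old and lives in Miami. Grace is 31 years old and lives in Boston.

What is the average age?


Sum=234, n=5, avg=46.8

46.8


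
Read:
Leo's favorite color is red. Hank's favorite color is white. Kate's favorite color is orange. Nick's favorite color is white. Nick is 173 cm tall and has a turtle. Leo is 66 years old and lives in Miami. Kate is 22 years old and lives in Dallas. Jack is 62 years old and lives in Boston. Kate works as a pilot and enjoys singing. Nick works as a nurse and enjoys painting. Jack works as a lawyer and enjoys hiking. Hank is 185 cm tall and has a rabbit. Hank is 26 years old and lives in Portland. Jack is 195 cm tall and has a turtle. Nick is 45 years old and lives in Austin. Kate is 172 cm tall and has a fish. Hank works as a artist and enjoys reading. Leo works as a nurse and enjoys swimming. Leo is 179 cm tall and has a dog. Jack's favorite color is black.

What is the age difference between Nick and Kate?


|45 - 22| = 23

23


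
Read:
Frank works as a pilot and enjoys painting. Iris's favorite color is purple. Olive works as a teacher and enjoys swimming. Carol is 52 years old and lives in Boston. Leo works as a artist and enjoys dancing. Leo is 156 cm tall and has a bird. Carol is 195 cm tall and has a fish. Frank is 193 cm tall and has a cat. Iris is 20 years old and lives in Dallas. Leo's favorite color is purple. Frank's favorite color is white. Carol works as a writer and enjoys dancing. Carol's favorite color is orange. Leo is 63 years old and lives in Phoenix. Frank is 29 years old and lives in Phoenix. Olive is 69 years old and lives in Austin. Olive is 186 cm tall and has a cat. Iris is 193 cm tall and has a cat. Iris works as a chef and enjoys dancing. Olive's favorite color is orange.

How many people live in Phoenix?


Count in Phoenix: 2

2
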